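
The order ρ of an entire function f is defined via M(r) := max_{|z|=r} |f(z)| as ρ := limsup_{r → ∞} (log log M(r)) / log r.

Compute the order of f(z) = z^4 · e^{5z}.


M(r) = max_{|z|=r} |1|·|z|^4·|e^{5z}| = 1·r^4 · e^{5r^1} (the factors attain their maxima compatibly on |z|=r). Then log M(r) = log 1 + 4·log r + 5r^1, dominated by the last term, so log log M(r) ~ 1·log r. The polynomial factor 1z^4 contributes only a log r term and does not affect the order. ρ = 1.
Therefore ρ = 1.

Order ρ = 1.


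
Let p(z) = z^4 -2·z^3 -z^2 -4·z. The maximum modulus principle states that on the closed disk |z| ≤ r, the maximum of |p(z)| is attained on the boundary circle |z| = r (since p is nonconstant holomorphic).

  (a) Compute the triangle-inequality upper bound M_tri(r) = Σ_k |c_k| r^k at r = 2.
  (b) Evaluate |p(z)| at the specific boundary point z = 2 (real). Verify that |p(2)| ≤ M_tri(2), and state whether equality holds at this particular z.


Coefficients: c_0 = 0, c_1 = -4, c_2 = -1, c_3 = -2, c_4 = 1. Radius r = 2.
Part (a). Triangle bound: M_tri(r) = Σ_k |c_k| r^k
  = |0|·2^0 + |-4|·2^1 + |-1|·2^2 + |-2|·2^3 + |1|·2^4
  = 0 + 8 + 4 + 16 + 16 = 44.
This bounds M(r) := max_{|z|=r} |p(z)| from above; equality holds iff all terms c_k z^k can be made to align in phase at a single z on |z|=r.
Part (b). At z = 2 (real, on the circle |z| = r):
  p(2) = (0)·2^0 + (-4)·2^1 + (-1)·2^2 + (-2)·2^3 + (1)·2^4 = -12.
  |p(2)| = 12.
Check: |p(2)| = 12 ≤ 44 = M_tri(2). ✓ Equality does not hold at z = 2 (the coefficients have mixed signs, so the terms do not all align in phase there).

M_tri(2) = 44; |p(2)| = 12; equality at z=2: no.


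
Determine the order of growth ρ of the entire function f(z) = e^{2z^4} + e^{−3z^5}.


Each summand is entire of order 4 and 5 respectively (as in the single-exponential case). The order of a sum is at most the max of the orders, so ρ ≤ 5. For the lower bound: on |z|=r choose arg z so that -3z^5 is real positive; then |e^{-3z^5}| = e^{3r^5} while |e^{2z^4}| ≤ e^{2r^4} = o(e^{3r^5}). So |f| ≥ e^{3r^5}(1 − o(1)) and ρ ≥ 5. Hence ρ = max(4, 5) = 5.
Therefore ρ = 5.

Order ρ = 5.


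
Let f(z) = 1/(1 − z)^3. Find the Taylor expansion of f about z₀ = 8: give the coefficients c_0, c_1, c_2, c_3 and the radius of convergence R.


Let w = z − z₀, so z = z₀ + w.
Then 1 − z = 1 − (z₀ + w) = (1 − z₀) − w = -7 − w.
f(z) = 1/(-7 − w)^3 = (1/(-7)^3) · (1 − w/(-7))^{−3}.
By the binomial series (1−u)^{−3} = Σ_{n≥0} C(n+2, 2) u^n for |u|<1, with u = w/(-7):
  c_n = C(n+2, 2) / (-7)^(n+3).
  c_0 = 1/(-7)^3 = -1/343.
  c_1 = 3/(-7)^4 = 3/2401.
  c_2 = 6/(-7)^5 = -6/16807.
  c_3 = 10/(-7)^6 = 10/117649.
The series is valid for |w/d| < 1, i.e. |z − z₀| < |d|.
Radius of convergence: R = |1 − z₀| = |-7| = 7 (distance from z₀ to the singularity z = 1).

c_0 = -1/343, c_1 = 3/2401, c_2 = -6/16807, c_3 = 10/117649; R = 7.


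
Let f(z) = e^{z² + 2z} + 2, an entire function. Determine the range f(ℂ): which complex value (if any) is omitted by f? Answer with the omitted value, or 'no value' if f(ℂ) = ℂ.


Little Picard bounds the complement of f(ℂ) to at most one point.
The exponent g(z) = z² + 2z is a nonconstant polynomial, hence surjective onto ℂ. So e^{g(z)} takes every value in {e^w : w ∈ ℂ} = ℂ ∖ {0}. Adding 2 shifts the range to ℂ ∖ {2}. f omits exactly 2.

Omitted value: 2.


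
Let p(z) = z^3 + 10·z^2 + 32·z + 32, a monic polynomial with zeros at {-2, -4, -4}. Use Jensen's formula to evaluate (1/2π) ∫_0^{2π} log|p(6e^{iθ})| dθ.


Zeros: -4, -4, -2; r = 6.
Inside |z| < r: -4, -4, -2. Outside (|z| ≥ r): ∅.
p(0) = 32, so log|p(0)| = log(32) = 3.4657.
Apply Jensen: I(r) = log|p(0)| + Σ_k log(r/|z_k|), summed over zeros inside |z| < r.
  log(r/|z_k|) for z_k = -2: log(6/2) = 1.0986
  log(r/|z_k|) for z_k = -4: log(6/4) = 0.4055
  log(r/|z_k|) for z_k = -4: log(6/4) = 0.4055
Sum over inside zeros: 1.9095.
I(r) = log|p(0)| + (inside sum) = 3.4657 + 1.9095 = 5.3753.
Closed form (all zeros inside, monic): I(r) = n·log(r) = 3·log(6) = 5.3753. ✓

I(r) ≈ 5.3753.


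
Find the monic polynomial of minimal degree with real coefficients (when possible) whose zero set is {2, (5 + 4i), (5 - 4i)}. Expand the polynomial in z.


The polynomial is p(z) = ∏_{α ∈ S} (z − α), where S = {2, (5 + 4i), (5 - 4i)}.
Expanding the product yields: p(z) = z^3 -12·z^2 + 61·z -82.
Note conjugate pairs combine to real quadratics: (z − (5+4i))(z − (5−4i)) = z² − 10z + 41.
The resulting polynomial has degree 3 and real coefficients as required.

p(z) = z^3 -12·z^2 + 61·z -82.


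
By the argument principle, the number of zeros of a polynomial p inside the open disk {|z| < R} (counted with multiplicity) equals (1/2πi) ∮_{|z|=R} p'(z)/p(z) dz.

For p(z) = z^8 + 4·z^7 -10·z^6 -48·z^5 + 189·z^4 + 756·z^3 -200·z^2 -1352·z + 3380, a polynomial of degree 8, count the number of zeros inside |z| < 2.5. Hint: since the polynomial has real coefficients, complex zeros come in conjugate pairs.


The zeros of p are: (1 + 1i), (1 - 1i), (-3 + 1i), (-3 - 1i), (3 + 2i), (3 - 2i), (-3 + 2i), (-3 - 2i).
Their magnitudes are: 1.414, 1.414, 3.162, 3.162, 3.606, 3.606, 3.606, 3.606.
Zeros with |z| < R = 2.5: (1 + 1i), (1 - 1i).
Count = 2.
By the argument principle, (1/2πi) ∮_{|z|=R} p'(z)/p(z) dz equals exactly this count.

Number of zeros inside |z| < 2.5: 2.


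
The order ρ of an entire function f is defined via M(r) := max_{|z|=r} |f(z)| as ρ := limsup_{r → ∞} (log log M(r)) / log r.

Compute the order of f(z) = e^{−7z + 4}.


|e^{−7z + 4}| = e^{Re(-7·z) + 4} ≤ e^{7|z|^1 + 4} = e^{7r^1 + 4} on |z| = r, so ρ ≤ 1. Choosing z on |z|=r so that -7·z is real positive (always possible by picking arg z appropriately) gives |f(z)| = e^{7r^1 + 4}, matching the bound. The additive constant 4 does not affect log log M(r) ~ 1·log r. Hence ρ = 1.
Therefore ρ = 1.

Order ρ = 1.


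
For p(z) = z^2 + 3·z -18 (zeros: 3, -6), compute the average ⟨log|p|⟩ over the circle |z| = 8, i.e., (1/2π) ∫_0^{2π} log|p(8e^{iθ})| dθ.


Zeros: -6, 3; r = 8.
Inside |z| < r: -6, 3. Outside (|z| ≥ r): ∅.
p(0) = -18, so log|p(0)| = log(18) = 2.8904.
Apply Jensen: I(r) = log|p(0)| + Σ_k log(r/|z_k|), summed over zeros inside |z| < r.
  log(r/|z_k|) for z_k = 3: log(8/3) = 0.9808
  log(r/|z_k|) for z_k = -6: log(8/6) = 0.2877
Sum over inside zeros: 1.2685.
I(r) = log|p(0)| + (inside sum) = 2.8904 + 1.2685 = 4.1589.
Closed form (all zeros inside, monic): I(r) = n·log(r) = 2·log(8) = 4.1589. ✓

I(r) ≈ 4.1589.


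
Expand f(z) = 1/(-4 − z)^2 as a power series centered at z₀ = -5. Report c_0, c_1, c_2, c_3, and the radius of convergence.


Let w = z − z₀, so z = z₀ + w.
Then -4 − z = -4 − (z₀ + w) = (-4 − z₀) − w = 1 − w.
f(z) = 1/(1 − w)^2 = (1/(1)^2) · (1 − w/(1))^{−2}.
By the binomial series (1−u)^{−2} = Σ_{n≥0} C(n+1, 1) u^n for |u|<1, with u = w/(1):
  c_n = C(n+1, 1) / (1)^(n+2).
  c_0 = 1/(1)^2 = 1.
  c_1 = 2/(1)^3 = 2.
  c_2 = 3/(1)^4 = 3.
  c_3 = 4/(1)^5 = 4.
The series is valid for |w/d| < 1, i.e. |z − z₀| < |d|.
Radius of convergence: R = |-4 − z₀| = |1| = 1 (distance from z₀ to the singularity z = -4).

c_0 = 1, c_1 = 2, c_2 = 3, c_3 = 4; R = 1.


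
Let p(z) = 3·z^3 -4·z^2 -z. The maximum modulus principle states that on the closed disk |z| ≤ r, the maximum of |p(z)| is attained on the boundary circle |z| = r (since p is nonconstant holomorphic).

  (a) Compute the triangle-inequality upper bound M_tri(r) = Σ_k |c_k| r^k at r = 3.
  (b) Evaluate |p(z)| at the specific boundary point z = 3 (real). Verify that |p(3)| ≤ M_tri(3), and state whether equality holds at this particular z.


Coefficients: c_0 = 0, c_1 = -1, c_2 = -4, c_3 = 3. Radius r = 3.
Part (a). Triangle bound: M_tri(r) = Σ_k |c_k| r^k
  = |0|·3^0 + |-1|·3^1 + |-4|·3^2 + |3|·3^3
  = 0 + 3 + 36 + 81 = 120.
This bounds M(r) := max_{|z|=r} |p(z)| from above; equality holds iff all terms c_k z^k can be made to align in phase at a single z on |z|=r.
Part (b). At z = 3 (real, on the circle |z| = r):
  p(3) = (0)·3^0 + (-1)·3^1 + (-4)·3^2 + (3)·3^3 = 42.
  |p(3)| = 42.
Check: |p(3)| = 42 ≤ 120 = M_tri(3). ✓ Equality does not hold at z = 3 (the coefficients have mixed signs, so the terms do not all align in phase there).

M_tri(3) = 120; |p(3)| = 42; equality at z=3: no.


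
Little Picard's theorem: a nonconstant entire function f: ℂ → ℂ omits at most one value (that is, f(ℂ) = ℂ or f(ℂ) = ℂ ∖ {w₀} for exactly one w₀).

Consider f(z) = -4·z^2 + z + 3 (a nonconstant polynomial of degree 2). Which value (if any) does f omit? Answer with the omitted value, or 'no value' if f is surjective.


Little Picard bounds the complement of f(ℂ) to at most one point.
For every w ∈ ℂ, the equation p(z) − w = 0 is a nonconstant polynomial in z and hence has at least one root by the fundamental theorem of algebra. So p is surjective onto ℂ, omitting no value.

Omitted value: no value.


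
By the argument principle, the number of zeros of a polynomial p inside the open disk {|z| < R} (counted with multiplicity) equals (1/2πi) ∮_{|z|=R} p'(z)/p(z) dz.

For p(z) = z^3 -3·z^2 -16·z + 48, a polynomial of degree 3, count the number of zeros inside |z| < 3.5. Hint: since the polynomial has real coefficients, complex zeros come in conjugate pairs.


The zeros of p are: 3, -4, 4.
Their magnitudes are: 3, 4, 4.
Zeros with |z| < R = 3.5: 3.
Count = 1.
By the argument principle, (1/2πi) ∮_{|z|=R} p'(z)/p(z) dz equals exactly this count.

Number of zeros inside |z| < 3.5: 1.


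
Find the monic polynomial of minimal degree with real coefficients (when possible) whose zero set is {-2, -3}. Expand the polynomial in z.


The polynomial is p(z) = ∏_{α ∈ S} (z − α), where S = {-2, -3}.
Expanding the product yields: p(z) = z^2 + 5·z + 6.
The resulting polynomial has degree 2 and real coefficients as required.

p(z) = z^2 + 5·z + 6.


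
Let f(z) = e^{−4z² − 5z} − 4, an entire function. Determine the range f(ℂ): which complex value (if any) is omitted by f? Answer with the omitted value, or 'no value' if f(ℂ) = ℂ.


Little Picard bounds the complement of f(ℂ) to at most one point.
The exponent g(z) = −4z² − 5z is a nonconstant polynomial, hence surjective onto ℂ. So e^{g(z)} takes every value in {e^w : w ∈ ℂ} = ℂ ∖ {0}. Adding -4 shifts the range to ℂ ∖ {-4}. f omits exactly -4.

Omitted value: -4.


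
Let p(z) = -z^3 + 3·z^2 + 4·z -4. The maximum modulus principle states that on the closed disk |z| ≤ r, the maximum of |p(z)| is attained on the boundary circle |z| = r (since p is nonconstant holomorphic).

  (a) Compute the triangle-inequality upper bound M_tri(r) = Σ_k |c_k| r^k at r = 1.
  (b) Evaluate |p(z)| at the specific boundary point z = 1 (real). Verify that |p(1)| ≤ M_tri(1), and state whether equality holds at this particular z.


Coefficients: c_0 = -4, c_1 = 4, c_2 = 3, c_3 = -1. Radius r = 1.
Part (a). Triangle bound: M_tri(r) = Σ_k |c_k| r^k
  = |-4|·1^0 + |4|·1^1 + |3|·1^2 + |-1|·1^3
  = 4 + 4 + 3 + 1 = 12.
This bounds M(r) := max_{|z|=r} |p(z)| from above; equality holds iff all terms c_k z^k can be made to align in phase at a single z on |z|=r.
Part (b). At z = 1 (real, on the circle |z| = r):
  p(1) = (-4)·1^0 + (4)·1^1 + (3)·1^2 + (-1)·1^3 = 2.
  |p(1)| = 2.
Check: |p(1)| = 2 ≤ 12 = M_tri(1). ✓ Equality does not hold at z = 1 (the coefficients have mixed signs, so the terms do not all align in phase there).

M_tri(1) = 12; |p(1)| = 2; equality at z=1: no.


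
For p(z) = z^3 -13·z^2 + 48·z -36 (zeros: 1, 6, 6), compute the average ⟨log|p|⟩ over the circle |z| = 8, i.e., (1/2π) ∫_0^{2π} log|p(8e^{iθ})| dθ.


Zeros: 1, 6, 6; r = 8.
Inside |z| < r: 1, 6, 6. Outside (|z| ≥ r): ∅.
p(0) = -36, so log|p(0)| = log(36) = 3.5835.
Apply Jensen: I(r) = log|p(0)| + Σ_k log(r/|z_k|), summed over zeros inside |z| < r.
  log(r/|z_k|) for z_k = 1: log(8/1) = 2.0794
  log(r/|z_k|) for z_k = 6: log(8/6) = 0.2877
  log(r/|z_k|) for z_k = 6: log(8/6) = 0.2877
Sum over inside zeros: 2.6548.
I(r) = log|p(0)| + (inside sum) = 3.5835 + 2.6548 = 6.2383.
Closed form (all zeros inside, monic): I(r) = n·log(r) = 3·log(8) = 6.2383. ✓

I(r) ≈ 6.2383.


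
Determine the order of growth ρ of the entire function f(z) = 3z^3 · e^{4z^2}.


M(r) = max_{|z|=r} |3|·|z|^3·|e^{4z^2}| = 3·r^3 · e^{4r^2} (the factors attain their maxima compatibly on |z|=r). Then log M(r) = log 3 + 3·log r + 4r^2, dominated by the last term, so log log M(r) ~ 2·log r. The polynomial factor 3z^3 contributes only a log r term and does not affect the order. ρ = 2.
Therefore ρ = 2.

Order ρ = 2.


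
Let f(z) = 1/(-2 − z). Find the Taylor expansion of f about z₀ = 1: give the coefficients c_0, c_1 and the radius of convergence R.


Let w = z − z₀, so z = z₀ + w.
Then -2 − z = -2 − (z₀ + w) = (-2 − z₀) − w = -3 − w.
f(z) = 1/(-3 − w) = (1/(-3)) · 1/(1 − w/(-3)) = Σ_{n≥0} w^n / (-3)^(n+1).
So c_n = 1/(-3)^(n+1):
  c_0 = 1/(-3)^1 = -1/3.
  c_1 = 1/(-3)^2 = 1/9.
The series is valid for |w/d| < 1, i.e. |z − z₀| < |d|.
Radius of convergence: R = |-2 − z₀| = |-3| = 3 (distance from z₀ to the singularity z = -2).

c_0 = -1/3, c_1 = 1/9; R = 3.


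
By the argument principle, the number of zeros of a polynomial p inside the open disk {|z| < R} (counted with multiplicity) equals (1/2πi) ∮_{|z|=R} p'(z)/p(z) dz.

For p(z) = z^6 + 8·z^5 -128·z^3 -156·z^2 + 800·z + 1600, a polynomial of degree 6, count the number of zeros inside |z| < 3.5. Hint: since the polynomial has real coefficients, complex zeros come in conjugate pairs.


The zeros of p are: (-3 + 1i), (-3 - 1i), (3 + 1i), (3 - 1i), -4, -4.
Their magnitudes are: 3.162, 3.162, 3.162, 3.162, 4, 4.
Zeros with |z| < R = 3.5: (-3 + 1i), (-3 - 1i), (3 + 1i), (3 - 1i).
Count = 4.
By the argument principle, (1/2πi) ∮_{|z|=R} p'(z)/p(z) dz equals exactly this count.

Number of zeros inside |z| < 3.5: 4.


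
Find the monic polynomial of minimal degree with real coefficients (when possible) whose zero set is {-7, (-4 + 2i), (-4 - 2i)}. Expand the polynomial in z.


The polynomial is p(z) = ∏_{α ∈ S} (z − α), where S = {-7, (-4 + 2i), (-4 - 2i)}.
Expanding the product yields: p(z) = z^3 + 15·z^2 + 76·z + 140.
Note conjugate pairs combine to real quadratics: (z − (-4+2i))(z − (-4−2i)) = z² + 8z + 20.
The resulting polynomial has degree 3 and real coefficients as required.

p(z) = z^3 + 15·z^2 + 76·z + 140.


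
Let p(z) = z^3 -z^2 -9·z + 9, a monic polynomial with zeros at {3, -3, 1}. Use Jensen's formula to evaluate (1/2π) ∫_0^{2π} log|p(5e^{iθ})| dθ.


Zeros: -3, 1, 3; r = 5.
Inside |z| < r: -3, 1, 3. Outside (|z| ≥ r): ∅.
p(0) = 9, so log|p(0)| = log(9) = 2.1972.
Apply Jensen: I(r) = log|p(0)| + Σ_k log(r/|z_k|), summed over zeros inside |z| < r.
  log(r/|z_k|) for z_k = 3: log(5/3) = 0.5108
  log(r/|z_k|) for z_k = -3: log(5/3) = 0.5108
  log(r/|z_k|) for z_k = 1: log(5/1) = 1.6094
Sum over inside zeros: 2.6311.
I(r) = log|p(0)| + (inside sum) = 2.1972 + 2.6311 = 4.8283.
Closed form (all zeros inside, monic): I(r) = n·log(r) = 3·log(5) = 4.8283. ✓

I(r) ≈ 4.8283.


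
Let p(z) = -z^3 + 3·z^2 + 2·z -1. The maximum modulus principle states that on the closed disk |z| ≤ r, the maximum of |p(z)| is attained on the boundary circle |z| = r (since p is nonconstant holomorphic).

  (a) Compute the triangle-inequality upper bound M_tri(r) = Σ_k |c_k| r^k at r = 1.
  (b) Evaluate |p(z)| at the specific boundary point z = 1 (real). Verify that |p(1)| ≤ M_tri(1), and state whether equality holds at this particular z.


Coefficients: c_0 = -1, c_1 = 2, c_2 = 3, c_3 = -1. Radius r = 1.
Part (a). Triangle bound: M_tri(r) = Σ_k |c_k| r^k
  = |-1|·1^0 + |2|·1^1 + |3|·1^2 + |-1|·1^3
  = 1 + 2 + 3 + 1 = 7.
This bounds M(r) := max_{|z|=r} |p(z)| from above; equality holds iff all terms c_k z^k can be made to align in phase at a single z on |z|=r.
Part (b). At z = 1 (real, on the circle |z| = r):
  p(1) = (-1)·1^0 + (2)·1^1 + (3)·1^2 + (-1)·1^3 = 3.
  |p(1)| = 3.
Check: |p(1)| = 3 ≤ 7 = M_tri(1). ✓ Equality does not hold at z = 1 (the coefficients have mixed signs, so the terms do not all align in phase there).

M_tri(1) = 7; |p(1)| = 3; equality at z=1: no.


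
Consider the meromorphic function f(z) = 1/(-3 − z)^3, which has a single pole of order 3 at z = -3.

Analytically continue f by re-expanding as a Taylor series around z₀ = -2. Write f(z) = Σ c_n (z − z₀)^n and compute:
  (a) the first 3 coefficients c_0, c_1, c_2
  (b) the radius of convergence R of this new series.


Let w = z − z₀, so z = z₀ + w.
Then -3 − z = -3 − (z₀ + w) = (-3 − z₀) − w = -1 − w.
f(z) = 1/(-1 − w)^3 = (1/(-1)^3) · (1 − w/(-1))^{−3}.
By the binomial series (1−u)^{−3} = Σ_{n≥0} C(n+2, 2) u^n for |u|<1, with u = w/(-1):
  c_n = C(n+2, 2) / (-1)^(n+3).
  c_0 = 1/(-1)^3 = -1.
  c_1 = 3/(-1)^4 = 3.
  c_2 = 6/(-1)^5 = -6.
The series is valid for |w/d| < 1, i.e. |z − z₀| < |d|.
Radius of convergence: R = |-3 − z₀| = |-1| = 1 (distance from z₀ to the singularity z = -3).

c_0 = -1, c_1 = 3, c_2 = -6; R = 1.


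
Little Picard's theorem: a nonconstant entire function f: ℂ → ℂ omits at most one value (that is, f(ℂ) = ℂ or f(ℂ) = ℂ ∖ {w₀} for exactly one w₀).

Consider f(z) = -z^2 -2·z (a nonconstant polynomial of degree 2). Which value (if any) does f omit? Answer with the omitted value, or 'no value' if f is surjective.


Little Picard bounds the complement of f(ℂ) to at most one point.
For every w ∈ ℂ, the equation p(z) − w = 0 is a nonconstant polynomial in z and hence has at least one root by the fundamental theorem of algebra. So p is surjective onto ℂ, omitting no value.

Omitted value: no value.


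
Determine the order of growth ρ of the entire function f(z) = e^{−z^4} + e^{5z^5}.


Each summand is entire of order 4 and 5 respectively (as in the single-exponential case). The order of a sum is at most the max of the orders, so ρ ≤ 5. For the lower bound: on |z|=r choose arg z so that 5z^5 is real positive; then |e^{5z^5}| = e^{5r^5} while |e^{-1z^4}| ≤ e^{1r^4} = o(e^{5r^5}). So |f| ≥ e^{5r^5}(1 − o(1)) and ρ ≥ 5. Hence ρ = max(4, 5) = 5.
Therefore ρ = 5.

Order ρ = 5.


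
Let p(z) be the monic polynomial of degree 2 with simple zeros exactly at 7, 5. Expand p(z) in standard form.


The polynomial is p(z) = ∏_{α ∈ S} (z − α), where S = {7, 5}.
Expanding the product yields: p(z) = z^2 -12·z + 35.
The resulting polynomial has degree 2 and real coefficients as required.

p(z) = z^2 -12·z + 35.


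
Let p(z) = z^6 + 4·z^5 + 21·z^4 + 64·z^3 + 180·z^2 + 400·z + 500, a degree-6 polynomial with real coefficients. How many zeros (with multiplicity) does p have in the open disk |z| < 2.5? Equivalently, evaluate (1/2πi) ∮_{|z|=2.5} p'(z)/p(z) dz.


The zeros of p are: (1 + 3i), (1 - 3i), (-2 + 1i), (-2 - 1i), (-1 + 3i), (-1 - 3i).
Their magnitudes are: 3.162, 3.162, 2.236, 2.236, 3.162, 3.162.
Zeros with |z| < R = 2.5: (-2 + 1i), (-2 - 1i).
Count = 2.
By the argument principle, (1/2πi) ∮_{|z|=R} p'(z)/p(z) dz equals exactly this count.

Number of zeros inside |z| < 2.5: 2.


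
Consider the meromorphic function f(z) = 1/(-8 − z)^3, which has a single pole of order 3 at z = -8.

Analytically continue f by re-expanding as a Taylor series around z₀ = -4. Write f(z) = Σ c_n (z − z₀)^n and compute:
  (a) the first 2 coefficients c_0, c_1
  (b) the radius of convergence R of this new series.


Let w = z − z₀, so z = z₀ + w.
Then -8 − z = -8 − (z₀ + w) = (-8 − z₀) − w = -4 − w.
f(z) = 1/(-4 − w)^3 = (1/(-4)^3) · (1 − w/(-4))^{−3}.
By the binomial series (1−u)^{−3} = Σ_{n≥0} C(n+2, 2) u^n for |u|<1, with u = w/(-4):
  c_n = C(n+2, 2) / (-4)^(n+3).
  c_0 = 1/(-4)^3 = -1/64.
  c_1 = 3/(-4)^4 = 3/256.
The series is valid for |w/d| < 1, i.e. |z − z₀| < |d|.
Radius of convergence: R = |-8 − z₀| = |-4| = 4 (distance from z₀ to the singularity z = -8).

c_0 = -1/64, c_1 = 3/256; R = 4.


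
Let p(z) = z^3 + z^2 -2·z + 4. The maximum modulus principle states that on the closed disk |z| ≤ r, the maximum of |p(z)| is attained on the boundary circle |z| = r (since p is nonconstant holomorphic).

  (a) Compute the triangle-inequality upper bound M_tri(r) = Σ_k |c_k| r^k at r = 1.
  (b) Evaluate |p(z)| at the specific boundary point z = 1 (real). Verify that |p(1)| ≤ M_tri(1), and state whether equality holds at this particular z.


Coefficients: c_0 = 4, c_1 = -2, c_2 = 1, c_3 = 1. Radius r = 1.
Part (a). Triangle bound: M_tri(r) = Σ_k |c_k| r^k
  = |4|·1^0 + |-2|·1^1 + |1|·1^2 + |1|·1^3
  = 4 + 2 + 1 + 1 = 8.
This bounds M(r) := max_{|z|=r} |p(z)| from above; equality holds iff all terms c_k z^k can be made to align in phase at a single z on |z|=r.
Part (b). At z = 1 (real, on the circle |z| = r):
  p(1) = (4)·1^0 + (-2)·1^1 + (1)·1^2 + (1)·1^3 = 4.
  |p(1)| = 4.
Check: |p(1)| = 4 ≤ 8 = M_tri(1). ✓ Equality does not hold at z = 1 (the coefficients have mixed signs, so the terms do not all align in phase there).

M_tri(1) = 8; |p(1)| = 4; equality at z=1: no.


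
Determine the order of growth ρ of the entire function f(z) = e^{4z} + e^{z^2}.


Each summand is entire of order 1 and 2 respectively (as in the single-exponential case). The order of a sum is at most the max of the orders, so ρ ≤ 2. For the lower bound: on |z|=r choose arg z so that 1z^2 is real positive; then |e^{1z^2}| = e^{1r^2} while |e^{4z}| ≤ e^{4r^1} = o(e^{1r^2}). So |f| ≥ e^{1r^2}(1 − o(1)) and ρ ≥ 2. Hence ρ = max(1, 2) = 2.
Therefore ρ = 2.

Order ρ = 2.


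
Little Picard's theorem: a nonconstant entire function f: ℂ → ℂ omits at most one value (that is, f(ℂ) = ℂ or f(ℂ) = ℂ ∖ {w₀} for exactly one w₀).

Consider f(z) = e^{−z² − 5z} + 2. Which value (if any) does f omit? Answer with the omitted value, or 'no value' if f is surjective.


Little Picard bounds the complement of f(ℂ) to at most one point.
The exponent g(z) = −z² − 5z is a nonconstant polynomial, hence surjective onto ℂ. So e^{g(z)} takes every value in {e^w : w ∈ ℂ} = ℂ ∖ {0}. Adding 2 shifts the range to ℂ ∖ {2}. f omits exactly 2.

Omitted value: 2.


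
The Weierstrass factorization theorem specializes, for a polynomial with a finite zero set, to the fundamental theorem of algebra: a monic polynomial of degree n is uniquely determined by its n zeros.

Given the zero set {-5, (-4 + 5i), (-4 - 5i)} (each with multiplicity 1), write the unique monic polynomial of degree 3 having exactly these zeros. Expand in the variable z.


The polynomial is p(z) = ∏_{α ∈ S} (z − α), where S = {-5, (-4 + 5i), (-4 - 5i)}.
Expanding the product yields: p(z) = z^3 + 13·z^2 + 81·z + 205.
Note conjugate pairs combine to real quadratics: (z − (-4+5i))(z − (-4−5i)) = z² + 8z + 41.
The resulting polynomial has degree 3 and real coefficients as required.

p(z) = z^3 + 13·z^2 + 81·z + 205.


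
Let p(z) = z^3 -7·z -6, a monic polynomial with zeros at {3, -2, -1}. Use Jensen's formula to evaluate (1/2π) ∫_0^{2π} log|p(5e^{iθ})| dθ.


Zeros: -2, -1, 3; r = 5.
Inside |z| < r: -2, -1, 3. Outside (|z| ≥ r): ∅.
p(0) = -6, so log|p(0)| = log(6) = 1.7918.
Apply Jensen: I(r) = log|p(0)| + Σ_k log(r/|z_k|), summed over zeros inside |z| < r.
  log(r/|z_k|) for z_k = 3: log(5/3) = 0.5108
  log(r/|z_k|) for z_k = -2: log(5/2) = 0.9163
  log(r/|z_k|) for z_k = -1: log(5/1) = 1.6094
Sum over inside zeros: 3.0366.
I(r) = log|p(0)| + (inside sum) = 1.7918 + 3.0366 = 4.8283.
Closed form (all zeros inside, monic): I(r) = n·log(r) = 3·log(5) = 4.8283. ✓

I(r) ≈ 4.8283.


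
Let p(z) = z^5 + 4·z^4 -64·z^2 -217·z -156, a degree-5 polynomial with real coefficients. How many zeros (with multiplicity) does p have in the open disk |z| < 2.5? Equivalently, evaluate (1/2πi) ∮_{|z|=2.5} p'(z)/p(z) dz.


The zeros of p are: -3, (-2 + 3i), (-2 - 3i), -1, 4.
Their magnitudes are: 3, 3.606, 3.606, 1, 4.
Zeros with |z| < R = 2.5: -1.
Count = 1.
By the argument principle, (1/2πi) ∮_{|z|=R} p'(z)/p(z) dz equals exactly this count.

Number of zeros inside |z| < 2.5: 1.


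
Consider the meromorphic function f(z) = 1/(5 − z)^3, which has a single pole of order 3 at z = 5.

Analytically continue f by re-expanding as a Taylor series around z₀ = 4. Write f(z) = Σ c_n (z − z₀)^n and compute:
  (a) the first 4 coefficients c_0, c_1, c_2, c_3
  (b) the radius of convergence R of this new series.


Let w = z − z₀, so z = z₀ + w.
Then 5 − z = 5 − (z₀ + w) = (5 − z₀) − w = 1 − w.
f(z) = 1/(1 − w)^3 = (1/(1)^3) · (1 − w/(1))^{−3}.
By the binomial series (1−u)^{−3} = Σ_{n≥0} C(n+2, 2) u^n for |u|<1, with u = w/(1):
  c_n = C(n+2, 2) / (1)^(n+3).
  c_0 = 1/(1)^3 = 1.
  c_1 = 3/(1)^4 = 3.
  c_2 = 6/(1)^5 = 6.
  c_3 = 10/(1)^6 = 10.
The series is valid for |w/d| < 1, i.e. |z − z₀| < |d|.
Radius of convergence: R = |5 − z₀| = |1| = 1 (distance from z₀ to the singularity z = 5).

c_0 = 1, c_1 = 3, c_2 = 6, c_3 = 10; R = 1.


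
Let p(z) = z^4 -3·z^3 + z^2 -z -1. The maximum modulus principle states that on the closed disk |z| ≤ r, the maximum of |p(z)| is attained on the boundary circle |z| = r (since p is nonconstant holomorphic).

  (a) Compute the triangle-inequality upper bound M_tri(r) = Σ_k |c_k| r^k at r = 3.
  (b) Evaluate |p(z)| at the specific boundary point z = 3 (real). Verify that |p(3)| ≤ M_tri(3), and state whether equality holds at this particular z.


Coefficients: c_0 = -1, c_1 = -1, c_2 = 1, c_3 = -3, c_4 = 1. Radius r = 3.
Part (a). Triangle bound: M_tri(r) = Σ_k |c_k| r^k
  = |-1|·3^0 + |-1|·3^1 + |1|·3^2 + |-3|·3^3 + |1|·3^4
  = 1 + 3 + 9 + 81 + 81 = 175.
This bounds M(r) := max_{|z|=r} |p(z)| from above; equality holds iff all terms c_k z^k can be made to align in phase at a single z on |z|=r.
Part (b). At z = 3 (real, on the circle |z| = r):
  p(3) = (-1)·3^0 + (-1)·3^1 + (1)·3^2 + (-3)·3^3 + (1)·3^4 = 5.
  |p(3)| = 5.
Check: |p(3)| = 5 ≤ 175 = M_tri(3). ✓ Equality does not hold at z = 3 (the coefficients have mixed signs, so the terms do not all align in phase there).

M_tri(3) = 175; |p(3)| = 5; equality at z=3: no.


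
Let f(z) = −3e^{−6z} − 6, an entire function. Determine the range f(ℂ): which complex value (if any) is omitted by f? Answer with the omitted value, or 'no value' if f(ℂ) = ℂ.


Little Picard bounds the complement of f(ℂ) to at most one point.
e^{−6z} is never zero on ℂ, so -3·e^{−6z} takes every value in ℂ ∖ {0}. Adding -6 shifts the range to ℂ ∖ {-6}. Thus f omits exactly the value -6.

Omitted value: -6.


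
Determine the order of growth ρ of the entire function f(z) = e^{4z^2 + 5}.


|e^{4z^2 + 5}| = e^{Re(4·z^2) + 5} ≤ e^{4|z|^2 + 5} = e^{4r^2 + 5} on |z| = r, so ρ ≤ 2. Choosing z on |z|=r so that 4·z^2 is real positive (always possible by picking arg z appropriately) gives |f(z)| = e^{4r^2 + 5}, matching the bound. The additive constant 5 does not affect log log M(r) ~ 2·log r. Hence ρ = 2.
Therefore ρ = 2.

Order ρ = 2.


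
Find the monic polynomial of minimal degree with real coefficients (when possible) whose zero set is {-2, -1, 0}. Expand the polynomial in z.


The polynomial is p(z) = ∏_{α ∈ S} (z − α), where S = {-2, -1, 0}.
Expanding the product yields: p(z) = z^3 + 3·z^2 + 2·z.
The resulting polynomial has degree 3 and real coefficients as required.

p(z) = z^3 + 3·z^2 + 2·z.


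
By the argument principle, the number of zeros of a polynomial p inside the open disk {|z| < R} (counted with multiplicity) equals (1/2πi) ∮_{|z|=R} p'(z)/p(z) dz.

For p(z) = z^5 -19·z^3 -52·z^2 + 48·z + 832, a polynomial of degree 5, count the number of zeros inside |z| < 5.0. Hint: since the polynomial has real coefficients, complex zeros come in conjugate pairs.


The zeros of p are: 4, 4, -4, (-2 + 3i), (-2 - 3i).
Their magnitudes are: 4, 4, 4, 3.606, 3.606.
Zeros with |z| < R = 5.0: 4, 4, -4, (-2 + 3i), (-2 - 3i).
Count = 5.
By the argument principle, (1/2πi) ∮_{|z|=R} p'(z)/p(z) dz equals exactly this count.

Number of zeros inside |z| < 5.0: 5.


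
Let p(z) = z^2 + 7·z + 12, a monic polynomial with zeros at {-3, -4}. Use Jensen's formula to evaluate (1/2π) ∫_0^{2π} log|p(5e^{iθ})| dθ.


Zeros: -4, -3; r = 5.
Inside |z| < r: -4, -3. Outside (|z| ≥ r): ∅.
p(0) = 12, so log|p(0)| = log(12) = 2.4849.
Apply Jensen: I(r) = log|p(0)| + Σ_k log(r/|z_k|), summed over zeros inside |z| < r.
  log(r/|z_k|) for z_k = -3: log(5/3) = 0.5108
  log(r/|z_k|) for z_k = -4: log(5/4) = 0.2231
Sum over inside zeros: 0.7340.
I(r) = log|p(0)| + (inside sum) = 2.4849 + 0.7340 = 3.2189.
Closed form (all zeros inside, monic): I(r) = n·log(r) = 2·log(5) = 3.2189. ✓

I(r) ≈ 3.2189.


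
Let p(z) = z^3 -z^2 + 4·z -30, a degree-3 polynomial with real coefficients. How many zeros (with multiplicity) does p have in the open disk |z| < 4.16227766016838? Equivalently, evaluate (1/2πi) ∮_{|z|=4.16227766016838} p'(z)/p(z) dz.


The zeros of p are: 3, (-1 + 3i), (-1 - 3i).
Their magnitudes are: 3, 3.162, 3.162.
Zeros with |z| < R = 4.16227766016838: 3, (-1 + 3i), (-1 - 3i).
Count = 3.
By the argument principle, (1/2πi) ∮_{|z|=R} p'(z)/p(z) dz equals exactly this count.

Number of zeros inside |z| < 4.16227766016838: 3.


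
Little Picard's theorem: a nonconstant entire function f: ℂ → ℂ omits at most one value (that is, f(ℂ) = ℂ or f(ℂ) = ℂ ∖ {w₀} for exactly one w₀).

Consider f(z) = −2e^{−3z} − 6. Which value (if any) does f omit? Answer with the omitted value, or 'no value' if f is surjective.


Little Picard bounds the complement of f(ℂ) to at most one point.
e^{−3z} is never zero on ℂ, so -2·e^{−3z} takes every value in ℂ ∖ {0}. Adding -6 shifts the range to ℂ ∖ {-6}. Thus f omits exactly the value -6.

Omitted value: -6.


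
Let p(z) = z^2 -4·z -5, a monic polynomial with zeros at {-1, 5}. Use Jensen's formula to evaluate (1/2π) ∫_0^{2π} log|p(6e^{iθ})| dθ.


Zeros: -1, 5; r = 6.
Inside |z| < r: -1, 5. Outside (|z| ≥ r): ∅.
p(0) = -5, so log|p(0)| = log(5) = 1.6094.
Apply Jensen: I(r) = log|p(0)| + Σ_k log(r/|z_k|), summed over zeros inside |z| < r.
  log(r/|z_k|) for z_k = -1: log(6/1) = 1.7918
  log(r/|z_k|) for z_k = 5: log(6/5) = 0.1823
Sum over inside zeros: 1.9741.
I(r) = log|p(0)| + (inside sum) = 1.6094 + 1.9741 = 3.5835.
Closed form (all zeros inside, monic): I(r) = n·log(r) = 2·log(6) = 3.5835. ✓

I(r) ≈ 3.5835.


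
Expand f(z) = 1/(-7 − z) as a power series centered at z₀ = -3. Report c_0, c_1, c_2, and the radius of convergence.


Let w = z − z₀, so z = z₀ + w.
Then -7 − z = -7 − (z₀ + w) = (-7 − z₀) − w = -4 − w.
f(z) = 1/(-4 − w) = (1/(-4)) · 1/(1 − w/(-4)) = Σ_{n≥0} w^n / (-4)^(n+1).
So c_n = 1/(-4)^(n+1):
  c_0 = 1/(-4)^1 = -1/4.
  c_1 = 1/(-4)^2 = 1/16.
  c_2 = 1/(-4)^3 = -1/64.
The series is valid for |w/d| < 1, i.e. |z − z₀| < |d|.
Radius of convergence: R = |-7 − z₀| = |-4| = 4 (distance from z₀ to the singularity z = -7).

c_0 = -1/4, c_1 = 1/16, c_2 = -1/64; R = 4.


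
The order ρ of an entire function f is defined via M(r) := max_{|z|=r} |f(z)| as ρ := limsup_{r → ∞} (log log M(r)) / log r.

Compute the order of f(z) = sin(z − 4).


sin(w) is a linear combination of e^{iw} and e^{−iw} (or e^w, e^{−w} in the hyperbolic case), so |sin(w)| ≤ e^{|w|}. With w = z − 4, |w| ≤ 1|z| + 4 = 1r + 4 on |z| = r, giving M(r) ≤ e^{1r + 4}, so ρ ≤ 1. On a suitable ray (z = it for sin/cos; z = t for sinh/cosh, t real → ∞), |sin(z − 4)| grows like e^{1|t|}/2, so ρ ≥ 1. Hence ρ = 1.
Therefore ρ = 1.

Order ρ = 1.


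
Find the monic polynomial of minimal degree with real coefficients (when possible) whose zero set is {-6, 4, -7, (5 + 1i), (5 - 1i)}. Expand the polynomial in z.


The polynomial is p(z) = ∏_{α ∈ S} (z − α), where S = {-6, 4, -7, (5 + 1i), (5 - 1i)}.
Expanding the product yields: p(z) = z^5 -z^4 -74·z^3 + 166·z^2 + 1420·z -4368.
Note conjugate pairs combine to real quadratics: (z − (5+1i))(z − (5−1i)) = z² − 10z + 26.
The resulting polynomial has degree 5 and real coefficients as required.

p(z) = z^5 -z^4 -74·z^3 + 166·z^2 + 1420·z -4368.


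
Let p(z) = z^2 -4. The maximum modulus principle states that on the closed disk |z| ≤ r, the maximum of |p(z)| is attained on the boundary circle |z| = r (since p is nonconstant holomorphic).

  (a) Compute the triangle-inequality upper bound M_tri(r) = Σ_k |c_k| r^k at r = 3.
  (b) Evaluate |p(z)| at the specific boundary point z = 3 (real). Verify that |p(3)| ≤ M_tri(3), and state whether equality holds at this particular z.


Coefficients: c_0 = -4, c_1 = 0, c_2 = 1. Radius r = 3.
Part (a). Triangle bound: M_tri(r) = Σ_k |c_k| r^k
  = |-4|·3^0 + |0|·3^1 + |1|·3^2
  = 4 + 0 + 9 = 13.
This bounds M(r) := max_{|z|=r} |p(z)| from above; equality holds iff all terms c_k z^k can be made to align in phase at a single z on |z|=r.
Part (b). At z = 3 (real, on the circle |z| = r):
  p(3) = (-4)·3^0 + (0)·3^1 + (1)·3^2 = 5.
  |p(3)| = 5.
Check: |p(3)| = 5 ≤ 13 = M_tri(3). ✓ Equality does not hold at z = 3 (the coefficients have mixed signs, so the terms do not all align in phase there).

M_tri(3) = 13; |p(3)| = 5; equality at z=3: no.


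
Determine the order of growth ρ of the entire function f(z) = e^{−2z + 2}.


|e^{−2z + 2}| = e^{Re(-2·z) + 2} ≤ e^{2|z|^1 + 2} = e^{2r^1 + 2} on |z| = r, so ρ ≤ 1. Choosing z on |z|=r so that -2·z is real positive (always possible by picking arg z appropriately) gives |f(z)| = e^{2r^1 + 2}, matching the bound. The additive constant 2 does not affect log log M(r) ~ 1·log r. Hence ρ = 1.
Therefore ρ = 1.

Order ρ = 1.


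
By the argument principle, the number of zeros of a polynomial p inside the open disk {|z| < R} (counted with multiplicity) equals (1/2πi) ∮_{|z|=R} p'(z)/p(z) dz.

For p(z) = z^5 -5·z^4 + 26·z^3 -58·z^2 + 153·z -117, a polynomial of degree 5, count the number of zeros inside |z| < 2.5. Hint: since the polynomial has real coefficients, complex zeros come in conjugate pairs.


The zeros of p are: (0 + 3i), (0 - 3i), 1, (2 + 3i), (2 - 3i).
Their magnitudes are: 3, 3, 1, 3.606, 3.606.
Zeros with |z| < R = 2.5: 1.
Count = 1.
By the argument principle, (1/2πi) ∮_{|z|=R} p'(z)/p(z) dz equals exactly this count.

Number of zeros inside |z| < 2.5: 1.


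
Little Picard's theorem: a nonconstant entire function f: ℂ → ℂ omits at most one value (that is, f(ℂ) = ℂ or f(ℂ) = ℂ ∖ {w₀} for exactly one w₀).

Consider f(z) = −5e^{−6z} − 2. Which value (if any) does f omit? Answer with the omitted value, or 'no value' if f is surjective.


Little Picard bounds the complement of f(ℂ) to at most one point.
e^{−6z} is never zero on ℂ, so -5·e^{−6z} takes every value in ℂ ∖ {0}. Adding -2 shifts the range to ℂ ∖ {-2}. Thus f omits exactly the value -2.

Omitted value: -2.


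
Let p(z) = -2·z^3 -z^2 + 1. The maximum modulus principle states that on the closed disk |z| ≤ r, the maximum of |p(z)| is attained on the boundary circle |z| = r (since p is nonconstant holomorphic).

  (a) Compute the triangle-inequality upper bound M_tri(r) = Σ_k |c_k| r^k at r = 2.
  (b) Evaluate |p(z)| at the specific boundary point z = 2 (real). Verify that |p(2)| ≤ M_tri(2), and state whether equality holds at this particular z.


Coefficients: c_0 = 1, c_1 = 0, c_2 = -1, c_3 = -2. Radius r = 2.
Part (a). Triangle bound: M_tri(r) = Σ_k |c_k| r^k
  = |1|·2^0 + |0|·2^1 + |-1|·2^2 + |-2|·2^3
  = 1 + 0 + 4 + 16 = 21.
This bounds M(r) := max_{|z|=r} |p(z)| from above; equality holds iff all terms c_k z^k can be made to align in phase at a single z on |z|=r.
Part (b). At z = 2 (real, on the circle |z| = r):
  p(2) = (1)·2^0 + (0)·2^1 + (-1)·2^2 + (-2)·2^3 = -19.
  |p(2)| = 19.
Check: |p(2)| = 19 ≤ 21 = M_tri(2). ✓ Equality does not hold at z = 2 (the coefficients have mixed signs, so the terms do not all align in phase there).

M_tri(2) = 21; |p(2)| = 19; equality at z=2: no.


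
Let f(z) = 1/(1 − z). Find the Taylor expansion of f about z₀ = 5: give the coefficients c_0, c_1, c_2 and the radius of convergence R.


Let w = z − z₀, so z = z₀ + w.
Then 1 − z = 1 − (z₀ + w) = (1 − z₀) − w = -4 − w.
f(z) = 1/(-4 − w) = (1/(-4)) · 1/(1 − w/(-4)) = Σ_{n≥0} w^n / (-4)^(n+1).
So c_n = 1/(-4)^(n+1):
  c_0 = 1/(-4)^1 = -1/4.
  c_1 = 1/(-4)^2 = 1/16.
  c_2 = 1/(-4)^3 = -1/64.
The series is valid for |w/d| < 1, i.e. |z − z₀| < |d|.
Radius of convergence: R = |1 − z₀| = |-4| = 4 (distance from z₀ to the singularity z = 1).

c_0 = -1/4, c_1 = 1/16, c_2 = -1/64; R = 4.


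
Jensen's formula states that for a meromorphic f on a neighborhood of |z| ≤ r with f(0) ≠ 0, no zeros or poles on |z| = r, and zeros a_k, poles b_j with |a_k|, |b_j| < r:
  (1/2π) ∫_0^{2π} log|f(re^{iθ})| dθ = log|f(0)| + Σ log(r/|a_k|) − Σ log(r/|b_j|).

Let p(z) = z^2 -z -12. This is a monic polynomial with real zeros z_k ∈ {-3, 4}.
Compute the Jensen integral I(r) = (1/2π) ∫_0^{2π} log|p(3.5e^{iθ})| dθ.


Zeros: -3, 4; r = 3.5.
Inside |z| < r: -3. Outside (|z| ≥ r): 4.
p(0) = -12, so log|p(0)| = log(12) = 2.4849.
Apply Jensen: I(r) = log|p(0)| + Σ_k log(r/|z_k|), summed over zeros inside |z| < r.
  log(r/|z_k|) for z_k = -3: log(3.5/3) = 0.1542
  Outside zeros (4) contribute nothing to the Jensen sum.
Sum over inside zeros: 0.1542.
I(r) = log|p(0)| + (inside sum) = 2.4849 + 0.1542 = 2.6391.
Note: since some zeros are outside |z| ≤ r, the simplified n·log(r) form does NOT apply — only the inside zeros contribute.

I(r) ≈ 2.6391.


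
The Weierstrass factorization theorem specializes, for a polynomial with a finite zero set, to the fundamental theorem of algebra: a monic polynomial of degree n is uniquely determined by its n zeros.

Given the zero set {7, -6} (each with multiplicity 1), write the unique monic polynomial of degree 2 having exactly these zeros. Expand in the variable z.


The polynomial is p(z) = ∏_{α ∈ S} (z − α), where S = {7, -6}.
Expanding the product yields: p(z) = z^2 -z -42.
The resulting polynomial has degree 2 and real coefficients as required.

p(z) = z^2 -z -42.


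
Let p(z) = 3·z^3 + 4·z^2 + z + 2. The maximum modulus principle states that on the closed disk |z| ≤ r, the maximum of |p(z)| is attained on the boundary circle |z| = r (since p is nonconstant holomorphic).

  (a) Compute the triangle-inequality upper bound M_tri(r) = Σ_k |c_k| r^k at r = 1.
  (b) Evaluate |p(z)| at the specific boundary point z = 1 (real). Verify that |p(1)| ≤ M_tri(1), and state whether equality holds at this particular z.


Coefficients: c_0 = 2, c_1 = 1, c_2 = 4, c_3 = 3. Radius r = 1.
Part (a). Triangle bound: M_tri(r) = Σ_k |c_k| r^k
  = |2|·1^0 + |1|·1^1 + |4|·1^2 + |3|·1^3
  = 2 + 1 + 4 + 3 = 10.
This bounds M(r) := max_{|z|=r} |p(z)| from above; equality holds iff all terms c_k z^k can be made to align in phase at a single z on |z|=r.
Part (b). At z = 1 (real, on the circle |z| = r):
  p(1) = (2)·1^0 + (1)·1^1 + (4)·1^2 + (3)·1^3 = 10.
  |p(1)| = 10.
Since all nonzero coefficients share the same sign, |p(1)| = 10 = M_tri(1); the triangle bound is attained at z = 1, so in fact M(r) = 10.

M_tri(1) = 10; |p(1)| = 10; equality at z=1: yes.


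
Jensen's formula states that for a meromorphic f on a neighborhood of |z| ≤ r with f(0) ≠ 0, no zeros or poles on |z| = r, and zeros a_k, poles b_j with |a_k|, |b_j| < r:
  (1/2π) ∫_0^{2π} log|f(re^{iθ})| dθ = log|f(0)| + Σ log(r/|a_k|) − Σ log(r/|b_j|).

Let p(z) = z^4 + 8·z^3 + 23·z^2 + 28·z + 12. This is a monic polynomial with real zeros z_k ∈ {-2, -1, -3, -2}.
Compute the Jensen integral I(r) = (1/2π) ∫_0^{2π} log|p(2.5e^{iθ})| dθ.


Zeros: -3, -2, -2, -1; r = 2.5.
Inside |z| < r: -2, -2, -1. Outside (|z| ≥ r): -3.
p(0) = 12, so log|p(0)| = log(12) = 2.4849.
Apply Jensen: I(r) = log|p(0)| + Σ_k log(r/|z_k|), summed over zeros inside |z| < r.
  log(r/|z_k|) for z_k = -2: log(2.5/2) = 0.2231
  log(r/|z_k|) for z_k = -1: log(2.5/1) = 0.9163
  log(r/|z_k|) for z_k = -2: log(2.5/2) = 0.2231
  Outside zeros (-3) contribute nothing to the Jensen sum.
Sum over inside zeros: 1.3626.
I(r) = log|p(0)| + (inside sum) = 2.4849 + 1.3626 = 3.8475.
Note: since some zeros are outside |z| ≤ r, the simplified n·log(r) form does NOT apply — only the inside zeros contribute.

I(r) ≈ 3.8475.
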